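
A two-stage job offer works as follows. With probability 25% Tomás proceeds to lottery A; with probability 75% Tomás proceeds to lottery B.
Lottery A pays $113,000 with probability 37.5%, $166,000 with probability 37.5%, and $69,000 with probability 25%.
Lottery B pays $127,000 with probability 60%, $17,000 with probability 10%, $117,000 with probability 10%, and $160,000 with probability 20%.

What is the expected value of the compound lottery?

$121,668.75

EV(A) = 0.375 × 113000 + 0.375 × 166000 + 0.25 × 69000 = 42375 + 62250 + 17250 = 121875
EV(B) = 0.6 × 127000 + 0.1 × 17000 + 0.1 × 117000 + 0.2 × 160000 = 76200 + 1700 + 11700 + 32000 = 121600
Overall = 0.25 × 121875 + 0.75 × 121600 = 30468.75 + 91200 = 121668.75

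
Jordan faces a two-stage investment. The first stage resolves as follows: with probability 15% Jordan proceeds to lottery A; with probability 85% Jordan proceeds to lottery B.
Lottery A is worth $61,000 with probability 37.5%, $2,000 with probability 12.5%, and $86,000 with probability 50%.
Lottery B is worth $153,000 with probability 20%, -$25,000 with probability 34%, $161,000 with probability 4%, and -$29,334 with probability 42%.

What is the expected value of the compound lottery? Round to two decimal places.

EV(A) = 0.375 × 61000 + 0.125 × 2000 + 0.5 × 86000 = 22875 + 250 + 43000 = 66125
EV(B) = 0.2 × 153000 + 0.34 × (-25000) + 0.04 × 161000 + 0.42 × (-29334) = 30600 − 8500 + 6440 − 12320.28 = 16219.72
Overall = 0.15 × 66125 + 0.85 × 16219.72 = 9918.75 + 13786.762 = 23705.512

$23,705.51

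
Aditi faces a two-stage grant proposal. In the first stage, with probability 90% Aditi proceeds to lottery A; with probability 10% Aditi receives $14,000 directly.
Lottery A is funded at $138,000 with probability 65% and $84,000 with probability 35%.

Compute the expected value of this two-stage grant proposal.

$108,590

EV(A) = 0.65 × 138000 + 0.35 × 84000 = 89700 + 29400 = 119100
Branch B: 14000 (certain)
Overall = 0.9 × 119100 + 0.1 × 14000 = 107190 + 1400 = 108590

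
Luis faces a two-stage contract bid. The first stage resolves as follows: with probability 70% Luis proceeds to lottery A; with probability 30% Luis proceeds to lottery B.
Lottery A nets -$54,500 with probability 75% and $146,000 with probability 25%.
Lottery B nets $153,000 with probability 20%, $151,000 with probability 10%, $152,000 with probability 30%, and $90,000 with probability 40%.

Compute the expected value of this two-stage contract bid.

EV(A) = 0.75 × (-54500) + 0.25 × 146000 = -40875 + 36500 = -4375
EV(B) = 0.2 × 153000 + 0.1 × 151000 + 0.3 × 152000 + 0.4 × 90000 = 30600 + 15100 + 45600 + 36000 = 127300
Overall = 0.7 × (-4375) + 0.3 × 127300 = -3062.5 + 38190 = 35127.5

$35,127.50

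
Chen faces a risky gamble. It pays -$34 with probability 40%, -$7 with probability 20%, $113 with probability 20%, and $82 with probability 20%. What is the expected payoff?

EV = 0.4 × (-34) + 0.2 × (-7) + 0.2 × 113 + 0.2 × 82 = -13.6 − 1.4 + 22.6 + 16.4 = 24

$24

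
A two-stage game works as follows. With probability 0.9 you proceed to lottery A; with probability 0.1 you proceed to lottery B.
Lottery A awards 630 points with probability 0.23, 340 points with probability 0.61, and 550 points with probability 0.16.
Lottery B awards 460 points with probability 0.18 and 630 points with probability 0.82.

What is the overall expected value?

EV(A) = 0.23 × 630 + 0.61 × 340 + 0.16 × 550 = 144.9 + 207.4 + 88 = 440.3
EV(B) = 0.18 × 460 + 0.82 × 630 = 82.8 + 516.6 = 599.4
Overall = 0.9 × 440.3 + 0.1 × 599.4 = 396.27 + 59.94 = 456.21

456.21 points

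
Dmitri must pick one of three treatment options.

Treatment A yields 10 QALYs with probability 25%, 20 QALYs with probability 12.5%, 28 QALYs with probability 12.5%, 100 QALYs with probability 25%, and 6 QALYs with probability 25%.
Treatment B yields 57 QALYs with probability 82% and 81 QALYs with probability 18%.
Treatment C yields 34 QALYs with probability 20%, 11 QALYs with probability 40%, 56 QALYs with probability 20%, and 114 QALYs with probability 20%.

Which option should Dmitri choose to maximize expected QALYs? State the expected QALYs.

Treatment A = 0.25 × 10 + 0.125 × 20 + 0.125 × 28 + 0.25 × 100 + 0.25 × 6 = 2.5 + 2.5 + 3.5 + 25 + 1.5 = 35
Treatment B = 0.82 × 57 + 0.18 × 81 = 46.74 + 14.58 = 61.32
Treatment C = 0.2 × 34 + 0.4 × 11 + 0.2 × 56 + 0.2 × 114 = 6.8 + 4.4 + 11.2 + 22.8 = 45.2

Treatment B (61.32 QALYs)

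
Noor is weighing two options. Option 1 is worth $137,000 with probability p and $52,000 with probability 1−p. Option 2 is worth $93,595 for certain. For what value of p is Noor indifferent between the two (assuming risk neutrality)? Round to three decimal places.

p = 0.489

p·137000 + (1−p)·52000 = 93595
85000p + 52000 = 93595
p = (93595 − 52000) / 85000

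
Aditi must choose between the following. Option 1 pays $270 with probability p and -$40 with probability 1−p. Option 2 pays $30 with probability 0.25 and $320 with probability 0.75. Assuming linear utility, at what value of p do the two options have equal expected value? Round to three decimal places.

EV(Option 2) = 0.25 × 30 + 0.75 × 320 = 7.5 + 240 = 247.5
p·270 + (1−p)·(-40) = 247.5
310p − 40 = 247.5
p = (247.5 + 40) / 310

p = 0.927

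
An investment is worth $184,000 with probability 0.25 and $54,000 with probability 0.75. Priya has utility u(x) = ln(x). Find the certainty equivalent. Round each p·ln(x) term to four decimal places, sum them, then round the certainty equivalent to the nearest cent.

E[u] = 0.25·ln(184000) + 0.75·ln(54000) = 3.0307 + 8.1726 = 11.2033
CE = e^11.2033 ≈ 73372.17

$73,372.17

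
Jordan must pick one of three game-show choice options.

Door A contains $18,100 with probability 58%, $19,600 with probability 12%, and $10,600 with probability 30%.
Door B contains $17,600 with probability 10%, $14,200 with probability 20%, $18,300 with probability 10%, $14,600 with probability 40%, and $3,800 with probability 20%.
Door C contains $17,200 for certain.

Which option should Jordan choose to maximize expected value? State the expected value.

Door C ($17,200)

Door A = 0.58 × 18100 + 0.12 × 19600 + 0.3 × 10600 = 10498 + 2352 + 3180 = 16030
Door B = 0.1 × 17600 + 0.2 × 14200 + 0.1 × 18300 + 0.4 × 14600 + 0.2 × 3800 = 1760 + 2840 + 1830 + 5840 + 760 = 13030
Door C: 17200 (certain)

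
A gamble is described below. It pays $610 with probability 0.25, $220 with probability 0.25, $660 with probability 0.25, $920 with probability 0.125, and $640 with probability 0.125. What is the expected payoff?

$567.50

EV = 0.25 × 610 + 0.25 × 220 + 0.25 × 660 + 0.125 × 920 + 0.125 × 640 = 152.5 + 55 + 165 + 115 + 80 = 567.5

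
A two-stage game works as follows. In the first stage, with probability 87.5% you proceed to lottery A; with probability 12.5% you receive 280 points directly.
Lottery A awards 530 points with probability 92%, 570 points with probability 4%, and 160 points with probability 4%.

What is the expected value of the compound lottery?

EV(A) = 0.92 × 530 + 0.04 × 570 + 0.04 × 160 = 487.6 + 22.8 + 6.4 = 516.8
Branch B: 280 (certain)
Overall = 0.875 × 516.8 + 0.125 × 280 = 452.2 + 35 = 487.2

487.2 points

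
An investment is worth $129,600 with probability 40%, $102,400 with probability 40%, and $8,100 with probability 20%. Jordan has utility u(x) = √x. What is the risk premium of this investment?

E[u] = 0.4·√129600 + 0.4·√102400 + 0.2·√8100 = 0.4·360 + 0.4·320 + 0.2·90 = 290
CE = (290)² = 84100
Risk premium = EV − CE = 94420 − 84100 = 10320

$10,320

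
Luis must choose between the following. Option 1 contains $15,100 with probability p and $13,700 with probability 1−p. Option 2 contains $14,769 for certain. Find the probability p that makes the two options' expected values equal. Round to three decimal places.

p·15100 + (1−p)·13700 = 14769
1400p + 13700 = 14769
p = (14769 − 13700) / 1400

p = 0.764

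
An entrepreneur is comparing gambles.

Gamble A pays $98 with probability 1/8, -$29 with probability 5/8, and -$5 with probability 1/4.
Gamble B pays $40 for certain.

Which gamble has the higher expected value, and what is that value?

Gamble A = 1/8 × 98 + 5/8 × (-29) + 1/4 × (-5) = 12.25 − 18.125 − 1.25 = -7.125
Gamble B: 40 (certain)

Gamble B ($40)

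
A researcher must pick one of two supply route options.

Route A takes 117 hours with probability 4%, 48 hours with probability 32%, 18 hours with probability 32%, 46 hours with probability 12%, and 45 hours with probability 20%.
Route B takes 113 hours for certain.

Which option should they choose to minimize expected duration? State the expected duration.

Route A = 0.04 × 117 + 0.32 × 48 + 0.32 × 18 + 0.12 × 46 + 0.2 × 45 = 4.68 + 15.36 + 5.76 + 5.52 + 9 = 40.32
Route B: 113 (certain)

Route A (40.32 hours)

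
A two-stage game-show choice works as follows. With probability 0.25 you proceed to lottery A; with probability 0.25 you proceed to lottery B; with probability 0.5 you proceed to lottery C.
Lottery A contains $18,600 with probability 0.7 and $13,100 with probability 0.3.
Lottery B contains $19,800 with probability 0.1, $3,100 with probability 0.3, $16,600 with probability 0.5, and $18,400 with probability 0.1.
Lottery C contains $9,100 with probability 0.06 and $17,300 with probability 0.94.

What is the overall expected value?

$15,904

EV(A) = 0.7 × 18600 + 0.3 × 13100 = 13020 + 3930 = 16950
EV(B) = 0.1 × 19800 + 0.3 × 3100 + 0.5 × 16600 + 0.1 × 18400 = 1980 + 930 + 8300 + 1840 = 13050
EV(C) = 0.06 × 9100 + 0.94 × 17300 = 546 + 16262 = 16808
Overall = 0.25 × 16950 + 0.25 × 13050 + 0.5 × 16808 = 4237.5 + 3262.5 + 8404 = 15904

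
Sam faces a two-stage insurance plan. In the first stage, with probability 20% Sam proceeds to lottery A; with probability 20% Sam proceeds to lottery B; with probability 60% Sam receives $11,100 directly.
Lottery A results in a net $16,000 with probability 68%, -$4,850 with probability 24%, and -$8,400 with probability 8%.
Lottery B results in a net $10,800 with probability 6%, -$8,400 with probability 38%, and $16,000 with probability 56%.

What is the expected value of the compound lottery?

$9,752

EV(A) = 0.68 × 16000 + 0.24 × (-4850) + 0.08 × (-8400) = 10880 − 1164 − 672 = 9044
EV(B) = 0.06 × 10800 + 0.38 × (-8400) + 0.56 × 16000 = 648 − 3192 + 8960 = 6416
Branch C: 11100 (certain)
Overall = 0.2 × 9044 + 0.2 × 6416 + 0.6 × 11100 = 1808.8 + 1283.2 + 6660 = 9752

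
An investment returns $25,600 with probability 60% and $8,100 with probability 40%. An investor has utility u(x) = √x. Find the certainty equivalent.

E[u] = 0.6·√25600 + 0.4·√8100 = 0.6·160 + 0.4·90 = 132
CE = (132)² = 17424

$17,424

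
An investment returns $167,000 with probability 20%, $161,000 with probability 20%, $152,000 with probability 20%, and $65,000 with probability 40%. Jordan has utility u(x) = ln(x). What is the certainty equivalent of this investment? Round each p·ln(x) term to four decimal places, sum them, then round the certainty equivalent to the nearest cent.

$111,535.70

E[u] = 0.2·ln(167000) + 0.2·ln(161000) + 0.2·ln(152000) + 0.4·ln(65000) = 2.4051 + 2.3978 + 2.3863 + 4.4329 = 11.6221
CE = e^11.6221 ≈ 111535.70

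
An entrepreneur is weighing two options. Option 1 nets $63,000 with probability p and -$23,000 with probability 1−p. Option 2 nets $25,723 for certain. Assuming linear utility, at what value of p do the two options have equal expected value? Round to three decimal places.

p·63000 + (1−p)·(-23000) = 25723
86000p − 23000 = 25723
p = (25723 + 23000) / 86000

p = 0.567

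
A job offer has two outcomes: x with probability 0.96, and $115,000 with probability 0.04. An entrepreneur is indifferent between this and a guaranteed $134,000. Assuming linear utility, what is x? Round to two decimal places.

0.96·x + 0.04·115000 = 134000
0.96·x = 134000 − 4600 = 129400
x = 129400 / 0.96 = 134791.6667

x = $134,791.67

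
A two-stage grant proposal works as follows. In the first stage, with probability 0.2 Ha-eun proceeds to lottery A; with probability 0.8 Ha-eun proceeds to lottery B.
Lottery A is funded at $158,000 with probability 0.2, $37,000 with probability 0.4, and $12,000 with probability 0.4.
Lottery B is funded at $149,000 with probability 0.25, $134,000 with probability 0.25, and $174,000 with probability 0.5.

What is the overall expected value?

$136,440

EV(A) = 0.2 × 158000 + 0.4 × 37000 + 0.4 × 12000 = 31600 + 14800 + 4800 = 51200
EV(B) = 0.25 × 149000 + 0.25 × 134000 + 0.5 × 174000 = 37250 + 33500 + 87000 = 157750
Overall = 0.2 × 51200 + 0.8 × 157750 = 10240 + 126200 = 136440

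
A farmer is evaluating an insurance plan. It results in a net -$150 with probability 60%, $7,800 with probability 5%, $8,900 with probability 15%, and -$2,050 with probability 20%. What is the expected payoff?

$1,225

EV = 0.6 × (-150) + 0.05 × 7800 + 0.15 × 8900 + 0.2 × (-2050) = -90 + 390 + 1335 − 410 = 1225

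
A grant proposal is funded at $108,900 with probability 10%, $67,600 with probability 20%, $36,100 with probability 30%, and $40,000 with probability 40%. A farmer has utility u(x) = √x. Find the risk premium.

$1,956

E[u] = 0.1·√108900 + 0.2·√67600 + 0.3·√36100 + 0.4·√40000 = 0.1·330 + 0.2·260 + 0.3·190 + 0.4·200 = 222
CE = (222)² = 49284
Risk premium = EV − CE = 51240 − 49284 = 1956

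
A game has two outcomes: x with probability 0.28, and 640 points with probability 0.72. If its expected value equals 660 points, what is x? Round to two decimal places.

x = 711.43 points

0.28·x + 0.72·640 = 660
0.28·x = 660 − 460.8 = 199.2
x = 199.2 / 0.28 = 711.4286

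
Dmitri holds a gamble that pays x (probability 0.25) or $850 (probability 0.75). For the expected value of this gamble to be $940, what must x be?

x = $1,210

0.25·x + 0.75·850 = 940
0.25·x = 940 − 637.5 = 302.5
x = 302.5 / 0.25 = 1210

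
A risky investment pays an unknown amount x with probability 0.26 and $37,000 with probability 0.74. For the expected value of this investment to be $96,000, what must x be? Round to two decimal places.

0.26·x + 0.74·37000 = 96000
0.26·x = 96000 − 27380 = 68620
x = 68620 / 0.26 = 263923.0769

x = $263,923.08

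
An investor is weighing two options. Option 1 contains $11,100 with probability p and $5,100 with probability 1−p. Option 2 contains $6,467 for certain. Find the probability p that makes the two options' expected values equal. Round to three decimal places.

p·11100 + (1−p)·5100 = 6467
6000p + 5100 = 6467
p = (6467 − 5100) / 6000

p = 0.228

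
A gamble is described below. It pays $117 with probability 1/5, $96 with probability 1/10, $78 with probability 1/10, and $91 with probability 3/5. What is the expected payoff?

$95.40

EV = 1/5 × 117 + 1/10 × 96 + 1/10 × 78 + 3/5 × 91 = 23.4 + 9.6 + 7.8 + 54.6 = 95.4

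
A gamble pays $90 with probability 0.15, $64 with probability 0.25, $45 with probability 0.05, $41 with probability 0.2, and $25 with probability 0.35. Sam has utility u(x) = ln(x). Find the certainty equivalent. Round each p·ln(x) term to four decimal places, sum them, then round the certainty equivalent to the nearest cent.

E[u] = 0.15·ln(90) + 0.25·ln(64) + 0.05·ln(45) + 0.2·ln(41) + 0.35·ln(25) = 0.6750 + 1.0397 + 0.1903 + 0.7427 + 1.1266 = 3.7743
CE = e^3.7743 ≈ 43.57

$43.57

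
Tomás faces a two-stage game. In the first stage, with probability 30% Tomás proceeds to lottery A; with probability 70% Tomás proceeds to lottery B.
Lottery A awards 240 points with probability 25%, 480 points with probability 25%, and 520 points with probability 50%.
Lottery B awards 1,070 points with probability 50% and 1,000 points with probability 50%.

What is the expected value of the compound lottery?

856.5 points

EV(A) = 0.25 × 240 + 0.25 × 480 + 0.5 × 520 = 60 + 120 + 260 = 440
EV(B) = 0.5 × 1070 + 0.5 × 1000 = 535 + 500 = 1035
Overall = 0.3 × 440 + 0.7 × 1035 = 132 + 724.5 = 856.5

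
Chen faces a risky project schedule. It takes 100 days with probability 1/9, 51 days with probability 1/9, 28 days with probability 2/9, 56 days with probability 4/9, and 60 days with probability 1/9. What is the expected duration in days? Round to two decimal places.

54.56 days

EV = 1/9 × 100 + 1/9 × 51 + 2/9 × 28 + 4/9 × 56 + 1/9 × 60 = 11.1111 + 5.6667 + 6.2222 + 24.8889 + 6.6667 = 54.5556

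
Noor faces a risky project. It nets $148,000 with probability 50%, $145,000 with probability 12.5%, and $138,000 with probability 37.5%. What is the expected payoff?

EV = 0.5 × 148000 + 0.125 × 145000 + 0.375 × 138000 = 74000 + 18125 + 51750 = 143875

$143,875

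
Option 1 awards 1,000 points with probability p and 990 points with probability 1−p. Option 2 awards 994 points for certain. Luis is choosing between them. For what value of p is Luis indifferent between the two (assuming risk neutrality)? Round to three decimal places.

p = 0.400

p·1000 + (1−p)·990 = 994
10p + 990 = 994
p = (994 − 990) / 10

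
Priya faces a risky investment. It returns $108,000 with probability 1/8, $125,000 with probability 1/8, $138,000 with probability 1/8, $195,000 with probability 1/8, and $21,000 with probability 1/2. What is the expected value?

$81,250

EV = 1/8 × 108000 + 1/8 × 125000 + 1/8 × 138000 + 1/8 × 195000 + 1/2 × 21000 = 13500 + 15625 + 17250 + 24375 + 10500 = 81250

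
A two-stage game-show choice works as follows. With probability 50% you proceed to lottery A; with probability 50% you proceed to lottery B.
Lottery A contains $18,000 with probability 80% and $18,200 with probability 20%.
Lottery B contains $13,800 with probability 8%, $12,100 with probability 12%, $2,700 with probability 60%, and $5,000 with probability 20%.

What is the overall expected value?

EV(A) = 0.8 × 18000 + 0.2 × 18200 = 14400 + 3640 = 18040
EV(B) = 0.08 × 13800 + 0.12 × 12100 + 0.6 × 2700 + 0.2 × 5000 = 1104 + 1452 + 1620 + 1000 = 5176
Overall = 0.5 × 18040 + 0.5 × 5176 = 9020 + 2588 = 11608

$11,608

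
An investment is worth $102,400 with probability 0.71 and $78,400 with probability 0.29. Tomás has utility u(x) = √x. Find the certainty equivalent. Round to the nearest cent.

E[u] = 0.71·√102400 + 0.29·√78400 = 0.71·320 + 0.29·280 = 308.4
CE = (308.4)² = 95110.56

$95,110.56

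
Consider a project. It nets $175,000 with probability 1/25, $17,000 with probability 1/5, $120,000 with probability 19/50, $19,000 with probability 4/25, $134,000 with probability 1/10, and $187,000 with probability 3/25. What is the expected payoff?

$94,880

EV = 1/25 × 175000 + 1/5 × 17000 + 19/50 × 120000 + 4/25 × 19000 + 1/10 × 134000 + 3/25 × 187000 = 7000 + 3400 + 45600 + 3040 + 13400 + 22440 = 94880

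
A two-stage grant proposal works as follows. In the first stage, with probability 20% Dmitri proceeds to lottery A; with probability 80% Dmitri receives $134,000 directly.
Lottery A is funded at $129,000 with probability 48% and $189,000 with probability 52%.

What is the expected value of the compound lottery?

EV(A) = 0.48 × 129000 + 0.52 × 189000 = 61920 + 98280 = 160200
Branch B: 134000 (certain)
Overall = 0.2 × 160200 + 0.8 × 134000 = 32040 + 107200 = 139240

$139,240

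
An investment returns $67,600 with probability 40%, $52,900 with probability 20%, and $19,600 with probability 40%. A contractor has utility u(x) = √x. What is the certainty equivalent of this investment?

$42,436

E[u] = 0.4·√67600 + 0.2·√52900 + 0.4·√19600 = 0.4·260 + 0.2·230 + 0.4·140 = 206
CE = (206)² = 42436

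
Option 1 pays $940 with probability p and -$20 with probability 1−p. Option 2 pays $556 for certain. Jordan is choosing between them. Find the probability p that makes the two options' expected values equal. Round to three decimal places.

p·940 + (1−p)·(-20) = 556
960p − 20 = 556
p = (556 + 20) / 960

p = 0.600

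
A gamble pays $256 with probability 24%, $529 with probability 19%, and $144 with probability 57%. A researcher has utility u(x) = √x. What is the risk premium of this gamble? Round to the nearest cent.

$17.53

E[u] = 0.24·√256 + 0.19·√529 + 0.57·√144 = 0.24·16 + 0.19·23 + 0.57·12 = 15.05
CE = (15.05)² = 226.5025
Risk premium = EV − CE = 244.03 − 226.5025 = 17.5275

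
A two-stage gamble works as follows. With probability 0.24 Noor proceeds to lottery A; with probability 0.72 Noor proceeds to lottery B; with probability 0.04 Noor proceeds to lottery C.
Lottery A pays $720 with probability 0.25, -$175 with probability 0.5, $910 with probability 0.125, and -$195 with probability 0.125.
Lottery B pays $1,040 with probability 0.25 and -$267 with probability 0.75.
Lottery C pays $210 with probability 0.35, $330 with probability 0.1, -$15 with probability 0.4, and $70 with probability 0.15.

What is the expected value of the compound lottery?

$91.11

EV(A) = 0.25 × 720 + 0.5 × (-175) + 0.125 × 910 + 0.125 × (-195) = 180 − 87.5 + 113.75 − 24.375 = 181.875
EV(B) = 0.25 × 1040 + 0.75 × (-267) = 260 − 200.25 = 59.75
EV(C) = 0.35 × 210 + 0.1 × 330 + 0.4 × (-15) + 0.15 × 70 = 73.5 + 33 − 6 + 10.5 = 111
Overall = 0.24 × 181.875 + 0.72 × 59.75 + 0.04 × 111 = 43.65 + 43.02 + 4.44 = 91.11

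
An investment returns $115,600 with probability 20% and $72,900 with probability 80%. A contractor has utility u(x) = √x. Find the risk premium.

E[u] = 0.2·√115600 + 0.8·√72900 = 0.2·340 + 0.8·270 = 284
CE = (284)² = 80656
Risk premium = EV − CE = 81440 − 80656 = 784

$784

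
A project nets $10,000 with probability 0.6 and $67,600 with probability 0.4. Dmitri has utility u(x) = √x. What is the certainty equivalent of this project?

E[u] = 0.6·√10000 + 0.4·√67600 = 0.6·100 + 0.4·260 = 164
CE = (164)² = 26896

$26,896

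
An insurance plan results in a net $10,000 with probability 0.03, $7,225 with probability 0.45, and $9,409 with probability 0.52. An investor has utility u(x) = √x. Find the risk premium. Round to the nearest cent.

$36.87

E[u] = 0.03·√10000 + 0.45·√7225 + 0.52·√9409 = 0.03·100 + 0.45·85 + 0.52·97 = 91.69
CE = (91.69)² = 8407.0561
Risk premium = EV − CE = 8443.93 − 8407.0561 = 36.8739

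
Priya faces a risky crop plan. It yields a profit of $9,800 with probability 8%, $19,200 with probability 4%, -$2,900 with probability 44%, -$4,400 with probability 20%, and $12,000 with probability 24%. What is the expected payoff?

EV = 0.08 × 9800 + 0.04 × 19200 + 0.44 × (-2900) + 0.2 × (-4400) + 0.24 × 12000 = 784 + 768 − 1276 − 880 + 2880 = 2276

$2,276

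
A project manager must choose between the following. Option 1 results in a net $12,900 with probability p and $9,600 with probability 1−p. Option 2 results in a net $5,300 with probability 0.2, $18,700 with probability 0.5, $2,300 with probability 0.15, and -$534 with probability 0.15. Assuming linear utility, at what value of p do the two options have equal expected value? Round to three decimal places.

p = 0.326

EV(Option 2) = 0.2 × 5300 + 0.5 × 18700 + 0.15 × 2300 + 0.15 × (-534) = 1060 + 9350 + 345 − 80.1 = 10674.9
p·12900 + (1−p)·9600 = 10674.9
3300p + 9600 = 10674.9
p = (10674.9 − 9600) / 3300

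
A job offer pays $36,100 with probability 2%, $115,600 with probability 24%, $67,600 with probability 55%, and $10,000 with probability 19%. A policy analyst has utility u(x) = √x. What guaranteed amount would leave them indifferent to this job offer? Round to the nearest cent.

$61,206.76

E[u] = 0.02·√36100 + 0.24·√115600 + 0.55·√67600 + 0.19·√10000 = 0.02·190 + 0.24·340 + 0.55·260 + 0.19·100 = 247.4
CE = (247.4)² = 61206.76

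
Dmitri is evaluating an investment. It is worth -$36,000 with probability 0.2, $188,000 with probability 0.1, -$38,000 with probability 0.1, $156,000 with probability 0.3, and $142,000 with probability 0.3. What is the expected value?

EV = 0.2 × (-36000) + 0.1 × 188000 + 0.1 × (-38000) + 0.3 × 156000 + 0.3 × 142000 = -7200 + 18800 − 3800 + 46800 + 42600 = 97200

$97,200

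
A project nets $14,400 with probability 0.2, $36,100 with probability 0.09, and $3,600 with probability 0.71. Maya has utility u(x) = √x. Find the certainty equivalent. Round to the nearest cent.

E[u] = 0.2·√14400 + 0.09·√36100 + 0.71·√3600 = 0.2·120 + 0.09·190 + 0.71·60 = 83.7
CE = (83.7)² = 7005.69

$7,005.69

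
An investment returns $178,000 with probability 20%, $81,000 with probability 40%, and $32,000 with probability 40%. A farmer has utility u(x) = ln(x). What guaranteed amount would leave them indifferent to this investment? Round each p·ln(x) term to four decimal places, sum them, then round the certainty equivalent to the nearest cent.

$65,394.93

E[u] = 0.2·ln(178000) + 0.4·ln(81000) + 0.4·ln(32000) = 2.4179 + 4.5209 + 4.1494 = 11.0882
CE = e^11.0882 ≈ 65394.93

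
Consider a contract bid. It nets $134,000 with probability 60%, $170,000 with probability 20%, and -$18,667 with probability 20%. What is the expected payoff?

EV = 0.6 × 134000 + 0.2 × 170000 + 0.2 × (-18667) = 80400 + 34000 − 3733.4 = 110666.6

$110,666.60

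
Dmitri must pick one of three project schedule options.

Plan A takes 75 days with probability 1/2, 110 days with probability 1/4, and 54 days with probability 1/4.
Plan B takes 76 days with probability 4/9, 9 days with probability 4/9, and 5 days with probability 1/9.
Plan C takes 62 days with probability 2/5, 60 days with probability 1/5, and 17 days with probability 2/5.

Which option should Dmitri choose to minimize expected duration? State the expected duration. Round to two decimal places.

Plan B (38.33 days)

Plan A = 1/2 × 75 + 1/4 × 110 + 1/4 × 54 = 37.5 + 27.5 + 13.5 = 78.5
Plan B = 4/9 × 76 + 4/9 × 9 + 1/9 × 5 = 33.7778 + 4 + 0.5556 = 38.3333
Plan C = 2/5 × 62 + 1/5 × 60 + 2/5 × 17 = 24.8 + 12 + 6.8 = 43.6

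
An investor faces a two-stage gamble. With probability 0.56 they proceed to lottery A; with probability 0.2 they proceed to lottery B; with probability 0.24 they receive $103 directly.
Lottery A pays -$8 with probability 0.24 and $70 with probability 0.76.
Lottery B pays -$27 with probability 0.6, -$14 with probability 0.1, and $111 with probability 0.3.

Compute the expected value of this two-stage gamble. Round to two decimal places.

EV(A) = 0.24 × (-8) + 0.76 × 70 = -1.92 + 53.2 = 51.28
EV(B) = 0.6 × (-27) + 0.1 × (-14) + 0.3 × 111 = -16.2 − 1.4 + 33.3 = 15.7
Branch C: 103 (certain)
Overall = 0.56 × 51.28 + 0.2 × 15.7 + 0.24 × 103 = 28.7168 + 3.14 + 24.72 = 56.5768

$56.58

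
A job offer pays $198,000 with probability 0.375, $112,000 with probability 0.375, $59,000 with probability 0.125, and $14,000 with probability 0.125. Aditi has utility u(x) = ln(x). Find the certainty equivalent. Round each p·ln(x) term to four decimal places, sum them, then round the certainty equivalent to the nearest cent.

$98,705.90

E[u] = 0.375·ln(198000) + 0.375·ln(112000) + 0.125·ln(59000) + 0.125·ln(14000) = 4.5735 + 4.3598 + 1.3732 + 1.1934 = 11.4999
CE = e^11.4999 ≈ 98705.90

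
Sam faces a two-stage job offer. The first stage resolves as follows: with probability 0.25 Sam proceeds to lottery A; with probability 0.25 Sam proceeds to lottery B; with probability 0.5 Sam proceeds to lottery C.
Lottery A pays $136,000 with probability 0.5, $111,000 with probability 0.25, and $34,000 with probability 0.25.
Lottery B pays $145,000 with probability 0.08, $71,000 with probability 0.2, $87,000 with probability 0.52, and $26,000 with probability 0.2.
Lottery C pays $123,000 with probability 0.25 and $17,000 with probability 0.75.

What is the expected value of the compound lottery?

$66,872.50

EV(A) = 0.5 × 136000 + 0.25 × 111000 + 0.25 × 34000 = 68000 + 27750 + 8500 = 104250
EV(B) = 0.08 × 145000 + 0.2 × 71000 + 0.52 × 87000 + 0.2 × 26000 = 11600 + 14200 + 45240 + 5200 = 76240
EV(C) = 0.25 × 123000 + 0.75 × 17000 = 30750 + 12750 = 43500
Overall = 0.25 × 104250 + 0.25 × 76240 + 0.5 × 43500 = 26062.5 + 19060 + 21750 = 66872.5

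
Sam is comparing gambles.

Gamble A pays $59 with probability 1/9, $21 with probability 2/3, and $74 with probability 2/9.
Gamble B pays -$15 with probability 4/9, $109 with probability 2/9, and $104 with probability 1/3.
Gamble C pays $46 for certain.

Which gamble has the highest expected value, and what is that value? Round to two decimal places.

Gamble A = 1/9 × 59 + 2/3 × 21 + 2/9 × 74 = 6.5556 + 14 + 16.4444 = 37
Gamble B = 4/9 × (-15) + 2/9 × 109 + 1/3 × 104 = -6.6667 + 24.2222 + 34.6667 = 52.2222
Gamble C: 46 (certain)

Gamble B ($52.22)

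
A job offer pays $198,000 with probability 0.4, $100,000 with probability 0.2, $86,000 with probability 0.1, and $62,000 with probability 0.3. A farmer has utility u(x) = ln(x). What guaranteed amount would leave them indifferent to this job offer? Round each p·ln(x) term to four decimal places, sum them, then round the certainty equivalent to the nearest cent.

$112,162.05

E[u] = 0.4·ln(198000) + 0.2·ln(100000) + 0.1·ln(86000) + 0.3·ln(62000) = 4.8784 + 2.3026 + 1.1362 + 3.3105 = 11.6277
CE = e^11.6277 ≈ 112162.05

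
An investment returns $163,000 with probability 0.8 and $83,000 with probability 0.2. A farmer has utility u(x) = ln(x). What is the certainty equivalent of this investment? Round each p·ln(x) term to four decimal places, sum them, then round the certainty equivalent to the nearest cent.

$142,414.91

E[u] = 0.8·ln(163000) + 0.2·ln(83000) = 9.6012 + 2.2653 = 11.8665
CE = e^11.8665 ≈ 142414.91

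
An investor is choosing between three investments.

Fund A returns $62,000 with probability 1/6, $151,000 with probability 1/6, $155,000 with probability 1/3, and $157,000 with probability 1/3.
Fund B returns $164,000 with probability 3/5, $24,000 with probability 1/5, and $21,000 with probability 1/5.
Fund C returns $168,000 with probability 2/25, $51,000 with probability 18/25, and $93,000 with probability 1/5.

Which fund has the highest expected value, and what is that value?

Fund A = 1/6 × 62000 + 1/6 × 151000 + 1/3 × 155000 + 1/3 × 157000 = 10333.3333 + 25166.6667 + 51666.6667 + 52333.3333 = 139500
Fund B = 3/5 × 164000 + 1/5 × 24000 + 1/5 × 21000 = 98400 + 4800 + 4200 = 107400
Fund C = 2/25 × 168000 + 18/25 × 51000 + 1/5 × 93000 = 13440 + 36720 + 18600 = 68760

Fund A ($139,500)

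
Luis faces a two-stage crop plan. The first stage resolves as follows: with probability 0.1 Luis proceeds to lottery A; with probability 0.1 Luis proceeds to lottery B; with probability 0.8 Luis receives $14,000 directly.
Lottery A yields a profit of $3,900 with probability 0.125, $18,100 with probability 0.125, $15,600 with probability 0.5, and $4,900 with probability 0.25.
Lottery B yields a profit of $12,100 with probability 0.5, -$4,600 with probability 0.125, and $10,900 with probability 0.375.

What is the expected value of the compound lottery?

EV(A) = 0.125 × 3900 + 0.125 × 18100 + 0.5 × 15600 + 0.25 × 4900 = 487.5 + 2262.5 + 7800 + 1225 = 11775
EV(B) = 0.5 × 12100 + 0.125 × (-4600) + 0.375 × 10900 = 6050 − 575 + 4087.5 = 9562.5
Branch C: 14000 (certain)
Overall = 0.1 × 11775 + 0.1 × 9562.5 + 0.8 × 14000 = 1177.5 + 956.25 + 11200 = 13333.75

$13,333.75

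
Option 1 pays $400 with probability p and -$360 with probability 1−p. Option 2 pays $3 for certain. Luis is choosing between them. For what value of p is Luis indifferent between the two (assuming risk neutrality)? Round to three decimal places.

p = 0.478

p·400 + (1−p)·(-360) = 3
760p − 360 = 3
p = (3 + 360) / 760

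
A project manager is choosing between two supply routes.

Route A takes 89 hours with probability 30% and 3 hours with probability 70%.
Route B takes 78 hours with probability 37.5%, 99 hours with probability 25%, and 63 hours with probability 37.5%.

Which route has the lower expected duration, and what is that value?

Route A = 0.3 × 89 + 0.7 × 3 = 26.7 + 2.1 = 28.8
Route B = 0.375 × 78 + 0.25 × 99 + 0.375 × 63 = 29.25 + 24.75 + 23.625 = 77.625

Route A (28.8 hours)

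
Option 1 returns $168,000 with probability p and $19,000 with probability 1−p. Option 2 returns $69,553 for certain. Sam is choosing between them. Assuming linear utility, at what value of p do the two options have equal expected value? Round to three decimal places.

p = 0.339

p·168000 + (1−p)·19000 = 69553
149000p + 19000 = 69553
p = (69553 − 19000) / 149000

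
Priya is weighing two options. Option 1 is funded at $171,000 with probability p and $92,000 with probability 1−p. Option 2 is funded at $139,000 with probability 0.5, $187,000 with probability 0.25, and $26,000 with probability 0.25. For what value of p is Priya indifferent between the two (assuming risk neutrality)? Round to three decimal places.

EV(Option 2) = 0.5 × 139000 + 0.25 × 187000 + 0.25 × 26000 = 69500 + 46750 + 6500 = 122750
p·171000 + (1−p)·92000 = 122750
79000p + 92000 = 122750
p = (122750 − 92000) / 79000

p = 0.389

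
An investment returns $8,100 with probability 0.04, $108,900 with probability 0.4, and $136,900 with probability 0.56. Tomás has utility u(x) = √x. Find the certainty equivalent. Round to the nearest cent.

E[u] = 0.04·√8100 + 0.4·√108900 + 0.56·√136900 = 0.04·90 + 0.4·330 + 0.56·370 = 342.8
CE = (342.8)² = 117511.84

$117,511.84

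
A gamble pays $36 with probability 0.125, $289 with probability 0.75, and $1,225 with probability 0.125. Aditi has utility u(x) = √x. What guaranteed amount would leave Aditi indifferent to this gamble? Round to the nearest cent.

E[u] = 0.125·√36 + 0.75·√289 + 0.125·√1225 = 0.125·6 + 0.75·17 + 0.125·35 = 17.875
CE = (17.875)² = 319.515625

$319.52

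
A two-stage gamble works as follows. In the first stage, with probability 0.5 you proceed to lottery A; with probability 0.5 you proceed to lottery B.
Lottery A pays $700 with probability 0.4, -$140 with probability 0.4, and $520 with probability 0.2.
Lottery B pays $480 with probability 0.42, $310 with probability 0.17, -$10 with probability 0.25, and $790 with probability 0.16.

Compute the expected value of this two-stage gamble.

$353.10

EV(A) = 0.4 × 700 + 0.4 × (-140) + 0.2 × 520 = 280 − 56 + 104 = 328
EV(B) = 0.42 × 480 + 0.17 × 310 + 0.25 × (-10) + 0.16 × 790 = 201.6 + 52.7 − 2.5 + 126.4 = 378.2
Overall = 0.5 × 328 + 0.5 × 378.2 = 164 + 189.1 = 353.1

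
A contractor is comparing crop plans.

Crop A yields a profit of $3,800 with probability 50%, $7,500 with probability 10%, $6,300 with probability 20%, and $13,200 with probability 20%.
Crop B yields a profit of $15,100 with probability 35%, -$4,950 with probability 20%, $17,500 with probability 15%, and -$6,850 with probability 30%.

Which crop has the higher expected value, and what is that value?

Crop A ($6,550)

Crop A = 0.5 × 3800 + 0.1 × 7500 + 0.2 × 6300 + 0.2 × 13200 = 1900 + 750 + 1260 + 2640 = 6550
Crop B = 0.35 × 15100 + 0.2 × (-4950) + 0.15 × 17500 + 0.3 × (-6850) = 5285 − 990 + 2625 − 2055 = 4865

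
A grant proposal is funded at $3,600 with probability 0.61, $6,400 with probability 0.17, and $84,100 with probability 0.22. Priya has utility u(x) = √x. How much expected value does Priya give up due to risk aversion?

$8,790

E[u] = 0.61·√3600 + 0.17·√6400 + 0.22·√84100 = 0.61·60 + 0.17·80 + 0.22·290 = 114
CE = (114)² = 12996
Risk premium = EV − CE = 21786 − 12996 = 8790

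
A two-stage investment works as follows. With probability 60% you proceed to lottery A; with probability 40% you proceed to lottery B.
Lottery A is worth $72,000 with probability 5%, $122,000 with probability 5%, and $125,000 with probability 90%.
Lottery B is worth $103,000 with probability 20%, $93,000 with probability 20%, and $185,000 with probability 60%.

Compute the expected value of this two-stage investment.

$133,400

EV(A) = 0.05 × 72000 + 0.05 × 122000 + 0.9 × 125000 = 3600 + 6100 + 112500 = 122200
EV(B) = 0.2 × 103000 + 0.2 × 93000 + 0.6 × 185000 = 20600 + 18600 + 111000 = 150200
Overall = 0.6 × 122200 + 0.4 × 150200 = 73320 + 60080 = 133400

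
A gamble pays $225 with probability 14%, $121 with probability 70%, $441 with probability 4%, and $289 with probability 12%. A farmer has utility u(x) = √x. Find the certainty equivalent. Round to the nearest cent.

E[u] = 0.14·√225 + 0.7·√121 + 0.04·√441 + 0.12·√289 = 0.14·15 + 0.7·11 + 0.04·21 + 0.12·17 = 12.68
CE = (12.68)² = 160.7824

$160.78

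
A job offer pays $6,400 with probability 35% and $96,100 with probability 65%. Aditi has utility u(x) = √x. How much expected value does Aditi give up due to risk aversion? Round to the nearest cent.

$12,034.75

E[u] = 0.35·√6400 + 0.65·√96100 = 0.35·80 + 0.65·310 = 229.5
CE = (229.5)² = 52670.25
Risk premium = EV − CE = 64705 − 52670.25 = 12034.75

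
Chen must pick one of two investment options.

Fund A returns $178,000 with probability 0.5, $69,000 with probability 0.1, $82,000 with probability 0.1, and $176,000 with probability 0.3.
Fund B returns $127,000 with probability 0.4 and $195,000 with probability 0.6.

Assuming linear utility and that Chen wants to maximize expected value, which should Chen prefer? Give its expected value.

Fund B ($167,800)

Fund A = 0.5 × 178000 + 0.1 × 69000 + 0.1 × 82000 + 0.3 × 176000 = 89000 + 6900 + 8200 + 52800 = 156900
Fund B = 0.4 × 127000 + 0.6 × 195000 = 50800 + 117000 = 167800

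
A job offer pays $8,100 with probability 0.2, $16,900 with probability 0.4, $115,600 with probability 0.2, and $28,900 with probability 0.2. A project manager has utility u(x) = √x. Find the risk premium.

E[u] = 0.2·√8100 + 0.4·√16900 + 0.2·√115600 + 0.2·√28900 = 0.2·90 + 0.4·130 + 0.2·340 + 0.2·170 = 172
CE = (172)² = 29584
Risk premium = EV − CE = 37280 − 29584 = 7696

$7,696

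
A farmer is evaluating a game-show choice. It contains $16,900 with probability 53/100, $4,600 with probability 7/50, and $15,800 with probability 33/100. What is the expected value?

EV = 53/100 × 16900 + 7/50 × 4600 + 33/100 × 15800 = 8957 + 644 + 5214 = 14815

$14,815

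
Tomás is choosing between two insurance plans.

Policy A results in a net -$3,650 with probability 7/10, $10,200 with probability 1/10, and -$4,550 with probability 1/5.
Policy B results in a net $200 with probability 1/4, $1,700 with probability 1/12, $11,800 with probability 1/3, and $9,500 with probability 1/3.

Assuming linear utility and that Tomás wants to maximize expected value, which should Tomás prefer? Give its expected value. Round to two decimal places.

Policy A = 7/10 × (-3650) + 1/10 × 10200 + 1/5 × (-4550) = -2555 + 1020 − 910 = -2445
Policy B = 1/4 × 200 + 1/12 × 1700 + 1/3 × 11800 + 1/3 × 9500 = 50 + 141.6667 + 3933.3333 + 3166.6667 = 7291.6667

Policy B ($7,291.67)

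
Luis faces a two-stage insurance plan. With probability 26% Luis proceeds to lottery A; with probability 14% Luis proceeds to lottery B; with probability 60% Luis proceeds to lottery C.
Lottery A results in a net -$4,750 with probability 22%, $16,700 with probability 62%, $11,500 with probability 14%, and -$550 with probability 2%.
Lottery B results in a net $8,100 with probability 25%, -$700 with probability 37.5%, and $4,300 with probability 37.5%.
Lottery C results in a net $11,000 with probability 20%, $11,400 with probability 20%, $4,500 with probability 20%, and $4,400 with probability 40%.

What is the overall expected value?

$7,592.58

EV(A) = 0.22 × (-4750) + 0.62 × 16700 + 0.14 × 11500 + 0.02 × (-550) = -1045 + 10354 + 1610 − 11 = 10908
EV(B) = 0.25 × 8100 + 0.375 × (-700) + 0.375 × 4300 = 2025 − 262.5 + 1612.5 = 3375
EV(C) = 0.2 × 11000 + 0.2 × 11400 + 0.2 × 4500 + 0.4 × 4400 = 2200 + 2280 + 900 + 1760 = 7140
Overall = 0.26 × 10908 + 0.14 × 3375 + 0.6 × 7140 = 2836.08 + 472.5 + 4284 = 7592.58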